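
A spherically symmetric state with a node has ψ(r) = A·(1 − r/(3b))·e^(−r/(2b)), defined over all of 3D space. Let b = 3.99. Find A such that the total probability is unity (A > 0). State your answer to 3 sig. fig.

A ≈ 0.0433

We need A² ∫|f|² 4πr² dr = 1, taking the integral from 0 to ∞.
In 3D with spherical symmetry the volume element is 4πr² dr.
The integral (without the A² prefactor) comes out to 8·π·b^3/3.
Setting this equal to 1 gives A² = 1/(8·π·b^3/3).
Substituting b = 3.99 gives A² = 0.001879, so A = 0.04335.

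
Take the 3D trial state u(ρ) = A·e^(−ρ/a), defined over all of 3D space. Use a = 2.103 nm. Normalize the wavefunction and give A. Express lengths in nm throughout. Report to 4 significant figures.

A ≈ 0.1850 nm^(-3/2)

The normalization condition is ∫|u|² 4πρ² dρ = 1 from 0 to ∞.
(Spherical symmetry: dV = 4πρ² dρ.)
Recall ∫₀^∞ ρ^m e^(−ρ/β) dρ = m!·β^(m+1), carrying out the integral gives A² · π·a^3.
Hence A² = 1/[π·a^3].
Plugging in a = 2.103 yields A = 0.18500.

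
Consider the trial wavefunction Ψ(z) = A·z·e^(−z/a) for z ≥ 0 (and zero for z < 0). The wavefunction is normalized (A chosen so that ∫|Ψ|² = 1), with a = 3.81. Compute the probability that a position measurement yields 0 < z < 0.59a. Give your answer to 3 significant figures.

The probability is P = ∫ |Ψ|² dz over [0, 0.59a].
Since A² = 1/(a^3/4), this is the region integral divided by the full normalization integral.
Let u = z/a; then A² and the length scale cancel, so P = ∫_{0}^{0.59} u^2·e^(-2·u) du ÷ ∫_{0}^{∞} u^2·e^(-2·u) du.
With ∫ u^2·e^(-2·u) du = -(2·u^2 + 2·u + 1)·e^(-2·u)/4 + C, the region integral is ≈ 0.029051 and the full one is 1/4.
Evaluating gives P = 0.1162.

P ≈ 0.116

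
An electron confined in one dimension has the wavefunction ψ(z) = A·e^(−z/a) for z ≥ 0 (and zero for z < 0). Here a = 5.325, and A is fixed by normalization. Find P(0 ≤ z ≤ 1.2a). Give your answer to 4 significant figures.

|ψ|² is the probability density, so P = ∫_{0}^{1.2a} |ψ|² dz.
With A² fixed by ∫|ψ|² = 1, i.e. A² = (a/2)^(−1), substitute and integrate.
In terms of u = z/a (A² and the length scale cancel between numerator and denominator), P = [∫_{0}^{1.2} e^(-2·u) du] / [∫_{0}^{∞} e^(-2·u) du].
With ∫ e^(-2·u) du = -e^(-2·u)/2 + C, the region integral is 1/2 - e^(-12/5)/2 and the full one is 1/2.
The result is P = 0.90928.

P ≈ 0.9093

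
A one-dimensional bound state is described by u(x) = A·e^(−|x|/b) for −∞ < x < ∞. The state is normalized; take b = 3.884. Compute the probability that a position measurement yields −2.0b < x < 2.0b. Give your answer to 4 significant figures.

The probability is P = ∫ |u|² dx over [−2.0b, 2.0b].
The normalization integral ∫|u|²dx over the whole domain equals b·A², and A² cancels in the ratio.
Both integrals are even about x = 0, so only the x ≥ 0 halves are needed (the factors of 2 cancel). Let t = x/b; then A² and the length scale cancel, so P = ∫_{0}^{2.0} e^(-2·t) dt ÷ ∫_{0}^{∞} e^(-2·t) dt.
Using ∫ e^(-2·t) dt = -e^(-2·t)/2, the numerator is 1/2 - e^(-4)/2 and the denominator is 1/2.
This works out to P = 0.98168.

P ≈ 0.9817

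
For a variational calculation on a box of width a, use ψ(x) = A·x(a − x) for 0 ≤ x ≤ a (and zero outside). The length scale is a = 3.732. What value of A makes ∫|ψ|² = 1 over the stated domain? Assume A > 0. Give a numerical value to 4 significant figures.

A ≈ 0.2036

Normalization requires ∫|ψ|² dx = 1, integrated from 0 to a.
The integral (without the A² prefactor) comes out to a^5/30.
Substituting a = 3.732 gives A² = 0.041439, so A = 0.20357.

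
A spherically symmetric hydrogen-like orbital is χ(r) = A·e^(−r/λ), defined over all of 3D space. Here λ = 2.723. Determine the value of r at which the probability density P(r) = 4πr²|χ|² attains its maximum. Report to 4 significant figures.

Set d/dr [P(r) = 4πr²|χ|²] = 0 and solve for r > 0.
This gives r = λ.
With λ = 2.723, the most probable radial distance is 2.7230.

r ≈ 2.723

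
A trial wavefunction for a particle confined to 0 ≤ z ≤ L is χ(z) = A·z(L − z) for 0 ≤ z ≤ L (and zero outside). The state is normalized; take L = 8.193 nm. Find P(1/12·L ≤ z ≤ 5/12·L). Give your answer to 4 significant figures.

P ≈ 0.3415

The probability is P = ∫ |χ|² dz over [1/12·L, 5/12·L].
The normalization integral ∫|χ|²dz over the whole domain equals L^5/30·A², and A² cancels in the ratio.
In terms of u = z/L (A² and the length scale cancel between numerator and denominator), P = [∫_{1/12}^{5/12} u^2·(1 - u)^2 du] / [∫_{0}^{1} u^2·(1 - u)^2 du].
Using ∫ u^2·(1 - u)^2 du = u^3·(6·u^2 - 15·u + 10)/30, the numerator is ≈ 0.0113844 and the denominator is 1/30.
Evaluating gives P = 0.34153.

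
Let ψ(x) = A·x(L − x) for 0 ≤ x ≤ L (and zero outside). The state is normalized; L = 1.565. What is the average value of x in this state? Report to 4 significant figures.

⟨x⟩ ≈ 0.7825

⟨x⟩ = ∫ x |ψ|² dx over the full domain.
The ratio of the moment integral to the normalization integral gives ⟨x⟩ = L/2.
With L = 1.565, ⟨x⟩ = 0.78250.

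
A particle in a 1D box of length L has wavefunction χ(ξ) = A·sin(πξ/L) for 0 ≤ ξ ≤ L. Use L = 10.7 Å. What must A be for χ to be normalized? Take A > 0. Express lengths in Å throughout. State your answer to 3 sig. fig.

A ≈ 0.432 Å^(-1/2)

Require ∫ |χ|² dξ = 1 over the whole domain.
With ∫₀^L sin²(nπξ/L) dξ = L/2, carrying out the integral gives A² · L/2.
Setting this equal to 1 gives A² = 1/(L/2).
Plugging in L = 10.7 yields A = 0.4323.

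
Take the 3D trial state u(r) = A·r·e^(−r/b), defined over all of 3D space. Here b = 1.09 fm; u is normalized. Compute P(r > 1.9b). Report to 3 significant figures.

Integrate the radial probability density 4πr²|u|² over r > 1.9b.
A² is fixed by ∫₀^∞ 4πr²|u|² dr = 1, i.e. A² = (3·π·b^5)^(−1).
Substituting t = r/b, A², 4π and the length scale all cancel in the ratio: P = ∫_{1.9}^{∞} t^4·e^(-2·t) dt / ∫_{0}^{∞} t^4·e^(-2·t) dt.
An antiderivative of t^4·e^(-2·t) is -(t^4/2 + t^3 + 3·t^2/2 + 3·t/2 + 3/4)·e^(-2·t); evaluating from 1.9 to ∞ gives ≈ 0.50088, while the full integral is 3/4.
Taking the ratio yields P = 0.6678.

P ≈ 0.668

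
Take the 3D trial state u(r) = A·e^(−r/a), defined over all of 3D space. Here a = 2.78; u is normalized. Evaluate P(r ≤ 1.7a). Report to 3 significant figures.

With dV = 4πr²dr, the probability is ∫|u|² dV over r ≤ 1.7a.
A² is fixed by ∫₀^∞ 4πr²|u|² dr = 1, i.e. A² = (π·a^3)^(−1).
Substituting t = r/a, A², 4π and the length scale all cancel in the ratio: P = ∫_{0}^{1.7} t^2·e^(-2·t) dt / ∫_{0}^{∞} t^2·e^(-2·t) dt.
With ∫ t^2·e^(-2·t) dt = -(2·t^2 + 2·t + 1)·e^(-2·t)/4 + C, the region integral is 1/4 - 509·e^(-17/5)/200 and the full one is 1/4.
The region integral divided by the full integral gives P = 0.6603.

P ≈ 0.660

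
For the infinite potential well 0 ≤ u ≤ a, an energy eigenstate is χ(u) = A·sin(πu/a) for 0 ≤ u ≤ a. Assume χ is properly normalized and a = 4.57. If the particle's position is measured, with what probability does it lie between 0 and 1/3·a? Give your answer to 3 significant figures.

P ≈ 0.196

The probability is P = ∫ |χ|² du over [0, 1/3·a].
The normalization integral ∫|χ|²du over the whole domain equals a/2·A², and A² cancels in the ratio.
Let t = u/a; then A² and the length scale cancel, so P = ∫_{0}^{1/3} sin(π·t)^2 dt ÷ ∫_{0}^{1} sin(π·t)^2 dt.
With ∫ sin(π·t)^2 dt = t/2 - sin(2·π·t)/(4·π) + C, the region integral is -√(3)/(8·π) + 1/6 and the full one is 1/2.
The result is P = (-√(3)/4 + π/3)/π.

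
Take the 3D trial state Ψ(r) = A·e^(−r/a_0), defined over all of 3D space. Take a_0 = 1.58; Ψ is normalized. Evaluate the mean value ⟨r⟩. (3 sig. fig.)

⟨r⟩ = ∫ r |Ψ|² 4πr² dr over the full domain.
Since the A² factors cancel between numerator and denominator, ⟨r⟩ = 3·a_0/2.
With a_0 = 1.58, ⟨r⟩ = 2.370.

⟨r⟩ ≈ 2.37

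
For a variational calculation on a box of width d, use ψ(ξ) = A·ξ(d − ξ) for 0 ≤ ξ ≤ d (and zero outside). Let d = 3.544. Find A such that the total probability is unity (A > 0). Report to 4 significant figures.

The normalization condition is ∫|ψ|² dξ = 1 from 0 to d.
Expanding the polynomial and integrating term by term, the integral (without the A² prefactor) comes out to d^5/30.
Setting this equal to 1 gives A² = 1/(d^5/30).
Plugging in d = 3.544 yields A = 0.23165.

A ≈ 0.2316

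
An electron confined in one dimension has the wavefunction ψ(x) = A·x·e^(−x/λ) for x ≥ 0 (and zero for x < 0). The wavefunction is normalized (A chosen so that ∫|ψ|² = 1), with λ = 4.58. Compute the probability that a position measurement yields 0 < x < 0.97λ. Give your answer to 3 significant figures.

P ≈ 0.307

|ψ|² is the probability density, so P = ∫_{0}^{0.97λ} |ψ|² dx.
With A² fixed by ∫|ψ|² = 1, i.e. A² = (λ^3/4)^(−1), substitute and integrate.
In terms of u = x/λ (A² and the length scale cancel between numerator and denominator), P = [∫_{0}^{0.97} u^2·e^(-2·u) du] / [∫_{0}^{∞} u^2·e^(-2·u) du].
An antiderivative of u^2·e^(-2·u) is -(2·u^2 + 2·u + 1)·e^(-2·u)/4; evaluating from 0 to 0.97 gives ≈ 0.076772, while the full integral is 1/4.
The result is P = 0.3071.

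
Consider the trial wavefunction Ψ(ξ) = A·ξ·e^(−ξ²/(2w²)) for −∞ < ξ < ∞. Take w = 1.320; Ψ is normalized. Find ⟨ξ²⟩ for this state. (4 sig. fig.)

⟨ξ^2⟩ ≈ 2.614

The expectation value is the |Ψ|²-weighted average of ξ^2: ∫ ξ^2|Ψ|² dξ.
With ∫_{−∞}^{∞} ξ^(2m) e^(−αξ²) dξ = (2m−1)!!·√π / (2^m α^(m+1/2)), the ratio of the moment integral to the normalization integral gives ⟨ξ²⟩ = 3·w^2/2.
Putting w = 1.320 gives 2.6136.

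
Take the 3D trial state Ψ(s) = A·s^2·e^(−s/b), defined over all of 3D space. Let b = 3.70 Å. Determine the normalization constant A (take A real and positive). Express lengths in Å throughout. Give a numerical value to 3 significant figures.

We need A² ∫|f|² 4πs² ds = 1, taking the integral from 0 to ∞.
In 3D with spherical symmetry the volume element is 4πs² ds.
Carrying out the integral gives A² · 45·π·b^7/2.
Plugging in b = 3.70 yields A = 0.001221.

A ≈ 0.00122 Å^(-7/2)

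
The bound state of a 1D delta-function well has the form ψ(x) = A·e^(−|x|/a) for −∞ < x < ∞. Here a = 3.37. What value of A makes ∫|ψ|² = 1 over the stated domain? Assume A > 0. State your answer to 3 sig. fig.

A ≈ 0.545

Normalization requires ∫|ψ|² dx = 1, integrated from −∞ to ∞.
Using ∫₀^∞ xⁿ e^(−αx) dx = n!/αⁿ⁺¹, the integral (without the A² prefactor) comes out to a.
Setting this equal to 1 gives A² = 1/(a).
With a = 3.37: A² = 0.2967 and A = 0.5447.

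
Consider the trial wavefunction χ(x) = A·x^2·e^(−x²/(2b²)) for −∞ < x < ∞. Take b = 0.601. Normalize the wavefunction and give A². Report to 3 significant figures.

The normalization condition is ∫|χ|² dx = 1 from −∞ to ∞.
With χ = A·x^2·e^(−x²/(2b²)), the integral evaluates to A²·[3·√(π)·b^5/4].
Hence A² = 1/[3·√(π)·b^5/4].
Substituting b = 0.601 gives A² = 9.594, so A = 3.097.

A^2 ≈ 9.59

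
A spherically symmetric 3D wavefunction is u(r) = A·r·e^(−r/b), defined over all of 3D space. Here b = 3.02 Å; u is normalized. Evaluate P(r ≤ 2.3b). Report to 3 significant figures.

P ≈ 0.487

P = ∫ |u|² 4πr² dr over r ≤ 2.3b.
The full normalization integral is A²·[3·π·b^5] = 1, fixing A².
Let t = r/b; then A², 4π and the length scale all cancel, so P = ∫_{0}^{2.3} t^4·e^(-2·t) dt ÷ ∫_{0}^{∞} t^4·e^(-2·t) dt.
Using ∫ t^4·e^(-2·t) dt = -(t^4/2 + t^3 + 3·t^2/2 + 3·t/2 + 3/4)·e^(-2·t), the numerator is ≈ 0.36507 and the denominator is 3/4.
Taking the ratio yields P = 0.4868.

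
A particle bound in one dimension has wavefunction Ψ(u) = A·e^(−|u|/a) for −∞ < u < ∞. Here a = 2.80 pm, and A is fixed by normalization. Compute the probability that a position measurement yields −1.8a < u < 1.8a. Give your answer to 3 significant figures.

The probability is P = ∫ |Ψ|² du over [−1.8a, 1.8a].
Since A² = 1/(a), this is the region integral divided by the full normalization integral.
Both integrals are even about u = 0, so only the u ≥ 0 halves are needed (the factors of 2 cancel). Let t = u/a; then A² and the length scale cancel, so P = ∫_{0}^{1.8} e^(-2·t) dt ÷ ∫_{0}^{∞} e^(-2·t) dt.
An antiderivative of e^(-2·t) is -e^(-2·t)/2; evaluating from 0 to 1.8 gives 1/2 - e^(-18/5)/2, while the full integral is 1/2.
This works out to P = 0.9727.

P ≈ 0.973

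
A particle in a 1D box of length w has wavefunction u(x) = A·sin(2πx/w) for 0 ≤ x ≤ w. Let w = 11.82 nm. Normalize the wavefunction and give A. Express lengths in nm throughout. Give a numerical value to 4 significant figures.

The normalization condition is ∫|u|² dx = 1 from 0 to w.
The integral (without the A² prefactor) comes out to w/2.
Setting this equal to 1 gives A² = 1/(w/2).
Plugging in w = 11.82 yields A = 0.41135.

A ≈ 0.4113 nm^(-1/2)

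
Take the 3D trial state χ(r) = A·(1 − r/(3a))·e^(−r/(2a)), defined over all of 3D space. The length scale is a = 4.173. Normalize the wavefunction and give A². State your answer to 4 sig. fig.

A^2 ≈ 0.001643

Normalization requires ∫|χ|² 4πr² dr = 1, integrated from 0 to ∞.
The angular integral contributes 4π, leaving ∫₀^∞ r²|χ|² dr.
Using ∫₀^∞ rⁿ e^(−αr) dr = n!/αⁿ⁺¹, the integral (without the A² prefactor) comes out to 8·π·a^3/3.
Substituting a = 4.173 gives A² = 0.0016426, so A = 0.040529.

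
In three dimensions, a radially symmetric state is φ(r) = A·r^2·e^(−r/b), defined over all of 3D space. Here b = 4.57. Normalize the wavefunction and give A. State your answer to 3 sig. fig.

A ≈ 0.000583

We need A² ∫|f|² 4πr² dr = 1, taking the integral from 0 to ∞.
∫|φ|² 4πr² dr = A²·(45·π·b^7/2).
Setting this equal to 1 gives A² = 1/(45·π·b^7/2).
With b = 4.57: A² = 3.398E-7 and A = 0.0005829.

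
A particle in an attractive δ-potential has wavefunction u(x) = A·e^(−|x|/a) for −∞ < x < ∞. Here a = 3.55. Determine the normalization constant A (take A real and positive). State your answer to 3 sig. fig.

Normalization requires ∫|u|² dx = 1, integrated from −∞ to ∞.
Using ∫₀^∞ xⁿ e^(−αx) dx = n!/αⁿ⁺¹, the integral (without the A² prefactor) comes out to a.
Setting this equal to 1 gives A² = 1/(a).
Plugging in a = 3.55 yields A = 0.5307.

A ≈ 0.531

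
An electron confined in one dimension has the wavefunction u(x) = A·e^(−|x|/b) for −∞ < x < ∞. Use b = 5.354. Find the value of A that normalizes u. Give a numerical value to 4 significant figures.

Require ∫ |u|² dx = 1 over the whole domain.
Using ∫₀^∞ xⁿ e^(−αx) dx = n!/αⁿ⁺¹, with u = A·e^(−|x|/b), the integral evaluates to A²·[b].
Hence A² = 1/[b].
Plugging in b = 5.354 yields A = 0.43218.

A ≈ 0.4322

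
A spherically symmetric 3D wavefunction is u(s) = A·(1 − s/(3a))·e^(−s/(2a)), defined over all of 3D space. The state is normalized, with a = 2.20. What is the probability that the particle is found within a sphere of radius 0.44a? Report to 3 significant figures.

P = ∫ |u|² 4πs² ds over s ≤ 0.44a.
The full normalization integral is A²·[8·π·a^3/3] = 1, fixing A².
In terms of t = s/a (A², 4π and the length scale all cancel between numerator and denominator), P = [∫_{0}^{0.44} t^2·(1 - t/3)^2·e^(-t) dt] / [∫_{0}^{∞} t^2·(1 - t/3)^2·e^(-t) dt].
Using ∫ t^2·(1 - t/3)^2·e^(-t) dt = (-t^4 + 2·t^3 - 3·t^2 - 6·t - 6)·e^(-t)/9, the numerator is ≈ 0.016339 and the denominator is 2/3.
This evaluates to P = 0.02451.

P ≈ 0.0245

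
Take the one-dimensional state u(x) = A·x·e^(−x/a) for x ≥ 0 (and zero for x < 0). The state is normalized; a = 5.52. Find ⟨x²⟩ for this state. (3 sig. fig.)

The expectation value is the |u|²-weighted average of x^2: ∫ x^2|u|² dx.
Evaluating both integrals, ⟨x²⟩ = 3·a^2.
With a = 5.52, ⟨x^2⟩ = 91.41.

⟨x^2⟩ ≈ 91.4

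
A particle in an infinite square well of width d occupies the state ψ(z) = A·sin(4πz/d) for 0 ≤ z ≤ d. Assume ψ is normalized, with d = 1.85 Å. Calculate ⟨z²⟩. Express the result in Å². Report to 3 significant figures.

⟨z^2⟩ ≈ 1.13 Å^2

By definition ⟨z²⟩ = ∫ z^2 |ψ(z)|² dz.
The ratio of the moment integral to the normalization integral gives ⟨z²⟩ = -d^2/(32·π^2) + d^2/3.
With d = 1.85, ⟨z^2⟩ = 1.130.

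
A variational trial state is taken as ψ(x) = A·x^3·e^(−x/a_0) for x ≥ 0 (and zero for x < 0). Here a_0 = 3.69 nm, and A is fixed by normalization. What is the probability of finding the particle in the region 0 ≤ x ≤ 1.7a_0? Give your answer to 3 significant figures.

P = ∫_{0}^{1.7a_0} |ψ(x)|² dx.
Since A² = 1/(45·a_0^7/8), this is the region integral divided by the full normalization integral.
In terms of u = x/a_0 (A² and the length scale cancel between numerator and denominator), P = [∫_{0}^{1.7} u^6·e^(-2·u) du] / [∫_{0}^{∞} u^6·e^(-2·u) du].
An antiderivative of u^6·e^(-2·u) is -(4·u^6 + 12·u^5 + 30·u^4 + 60·u^3 + 90·u^2 + 90·u + 45)·e^(-2·u)/8; evaluating from 0 to 1.7 gives ≈ 0.32542, while the full integral is 45/8.
Taking the ratio, P = 0.05785.

P ≈ 0.0579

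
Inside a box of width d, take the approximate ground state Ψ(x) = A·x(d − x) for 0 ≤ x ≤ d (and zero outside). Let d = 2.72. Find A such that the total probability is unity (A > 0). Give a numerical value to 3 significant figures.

The normalization condition is ∫|Ψ|² dx = 1 from 0 to d.
∫|Ψ|² dx = A²·(d^5/30).
Hence A² = 1/[d^5/30].
With d = 2.72: A² = 0.2015 and A = 0.4489.

A ≈ 0.449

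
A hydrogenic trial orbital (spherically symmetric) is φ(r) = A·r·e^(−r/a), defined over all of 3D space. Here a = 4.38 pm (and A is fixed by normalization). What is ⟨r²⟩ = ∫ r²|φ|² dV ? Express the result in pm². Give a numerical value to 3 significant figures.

⟨r^2⟩ ≈ 144 pm^2

The expectation value is the |φ|²-weighted average of r^2: ∫ r^2|φ|² 4πr² dr.
Recall ∫₀^∞ r^m e^(−r/β) dr = m!·β^(m+1), evaluating both integrals, ⟨r²⟩ = 15·a^2/2.
Putting a = 4.38 gives 143.9.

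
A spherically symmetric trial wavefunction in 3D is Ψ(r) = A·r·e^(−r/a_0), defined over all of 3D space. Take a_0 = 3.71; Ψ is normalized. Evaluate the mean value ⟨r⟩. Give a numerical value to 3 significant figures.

⟨r⟩ = ∫ r |Ψ|² 4πr² dr over the full domain.
With ∫₀^∞ r^5 e^(−αr) dr = 5!/α^6, evaluating both integrals, ⟨r⟩ = 5·a_0/2.
With a_0 = 3.71, ⟨r⟩ = 9.275.

⟨r⟩ ≈ 9.28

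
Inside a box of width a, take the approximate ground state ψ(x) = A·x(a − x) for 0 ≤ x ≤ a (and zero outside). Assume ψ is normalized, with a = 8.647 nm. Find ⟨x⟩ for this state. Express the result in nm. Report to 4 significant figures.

The expectation value is the |ψ|²-weighted average of x: ∫ x|ψ|² dx.
Expanding the polynomial and integrating term by term, since the A² factors cancel between numerator and denominator, ⟨x⟩ = a/2.
With a = 8.647, ⟨x⟩ = 4.3235.

⟨x⟩ ≈ 4.324 nm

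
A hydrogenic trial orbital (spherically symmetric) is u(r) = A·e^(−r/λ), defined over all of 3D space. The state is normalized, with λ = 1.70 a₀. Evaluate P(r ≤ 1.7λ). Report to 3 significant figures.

With dV = 4πr²dr, the probability is ∫|u|² dV over r ≤ 1.7λ.
Normalization gives A² = 1/(π·λ^3).
Substituting t = r/λ, A², 4π and the length scale all cancel in the ratio: P = ∫_{0}^{1.7} t^2·e^(-2·t) dt / ∫_{0}^{∞} t^2·e^(-2·t) dt.
With ∫ t^2·e^(-2·t) dt = -(2·t^2 + 2·t + 1)·e^(-2·t)/4 + C, the region integral is 1/4 - 509·e^(-17/5)/200 and the full one is 1/4.
The region integral divided by the full integral gives P = 0.6603.

P ≈ 0.660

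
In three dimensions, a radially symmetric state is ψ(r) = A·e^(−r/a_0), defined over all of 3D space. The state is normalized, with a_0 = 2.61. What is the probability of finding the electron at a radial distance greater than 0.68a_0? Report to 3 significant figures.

P = ∫ |ψ|² 4πr² dr over r > 0.68a_0.
A² is fixed by ∫₀^∞ 4πr²|ψ|² dr = 1, i.e. A² = (π·a_0^3)^(−1).
In terms of u = r/a_0 (A², 4π and the length scale all cancel between numerator and denominator), P = [∫_{0.68}^{∞} u^2·e^(-2·u) du] / [∫_{0}^{∞} u^2·e^(-2·u) du].
Using ∫ u^2·e^(-2·u) du = -(2·u^2 + 2·u + 1)·e^(-2·u)/4, the numerator is 2053·e^(-34/25)/2500 and the denominator is 1/4.
This evaluates to P = 0.8431.

P ≈ 0.843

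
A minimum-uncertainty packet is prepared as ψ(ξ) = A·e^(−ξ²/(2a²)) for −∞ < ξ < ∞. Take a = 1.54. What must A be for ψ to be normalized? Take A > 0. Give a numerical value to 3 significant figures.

A ≈ 0.605

We need A² ∫|f|² dξ = 1, taking the integral from −∞ to ∞.
Differentiating ∫e^(−αξ²) dξ = √(π/α) under α to get the higher moments, the integral (without the A² prefactor) comes out to √(π)·a.
Substituting a = 1.54 gives A² = 0.3664, so A = 0.6053.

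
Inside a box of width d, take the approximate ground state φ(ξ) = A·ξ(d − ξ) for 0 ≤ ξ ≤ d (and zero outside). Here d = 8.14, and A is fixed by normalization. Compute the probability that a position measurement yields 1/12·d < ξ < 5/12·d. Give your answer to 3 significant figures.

The probability is P = ∫ |φ|² dξ over [1/12·d, 5/12·d].
With A² fixed by ∫|φ|² = 1, i.e. A² = (d^5/30)^(−1), substitute and integrate.
Let u = ξ/d; then A² and the length scale cancel, so P = ∫_{1/12}^{5/12} u^2·(1 - u)^2 du ÷ ∫_{0}^{1} u^2·(1 - u)^2 du.
Using ∫ u^2·(1 - u)^2 du = u^3·(6·u^2 - 15·u + 10)/30, the numerator is ≈ 0.011384 and the denominator is 1/30.
This works out to P = 0.3415.

P ≈ 0.342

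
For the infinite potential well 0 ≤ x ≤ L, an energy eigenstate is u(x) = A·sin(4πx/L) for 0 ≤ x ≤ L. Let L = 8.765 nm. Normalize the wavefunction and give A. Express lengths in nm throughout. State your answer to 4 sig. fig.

A ≈ 0.4777 nm^(-1/2)

We need A² ∫|f|² dx = 1, taking the integral from 0 to L.
With ∫₀^L sin²(nπx/L) dx = L/2, the integral (without the A² prefactor) comes out to L/2.
Hence A² = 1/[L/2].
Substituting L = 8.765 gives A² = 0.22818, so A = 0.47768.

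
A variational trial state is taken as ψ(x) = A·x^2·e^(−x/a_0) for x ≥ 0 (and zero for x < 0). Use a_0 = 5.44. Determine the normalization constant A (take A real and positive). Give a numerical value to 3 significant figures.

A ≈ 0.0167

Normalization requires ∫|ψ|² dx = 1, integrated from 0 to ∞.
Recall ∫₀^∞ x^m e^(−x/β) dx = m!·β^(m+1), ∫|ψ|² dx = A²·(3·a_0^5/4).
Substituting a_0 = 5.44 gives A² = 0.0002799, so A = 0.01673.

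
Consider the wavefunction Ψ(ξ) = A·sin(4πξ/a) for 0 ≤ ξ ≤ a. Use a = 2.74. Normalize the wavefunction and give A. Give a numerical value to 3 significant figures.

Normalization requires ∫|Ψ|² dξ = 1, integrated from 0 to a.
With ∫₀^a sin²(nπξ/a) dξ = a/2, with Ψ = A·sin(4πξ/a), the integral evaluates to A²·[a/2].
Hence A² = 1/[a/2].
Plugging in a = 2.74 yields A = 0.8544.

A ≈ 0.854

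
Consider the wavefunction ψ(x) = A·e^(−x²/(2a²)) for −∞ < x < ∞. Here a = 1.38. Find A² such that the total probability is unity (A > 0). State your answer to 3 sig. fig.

A^2 ≈ 0.409

We need A² ∫|f|² dx = 1, taking the integral from −∞ to ∞.
With ψ = A·e^(−x²/(2a²)), the integral evaluates to A²·[√(π)·a].
So A² = (√(π)·a)^(−1).
Plugging in a = 1.38 yields A = 0.6394.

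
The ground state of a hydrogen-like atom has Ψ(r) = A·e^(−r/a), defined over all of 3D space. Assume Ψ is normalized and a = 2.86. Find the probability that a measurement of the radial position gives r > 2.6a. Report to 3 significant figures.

With dV = 4πr²dr, the probability is ∫|Ψ|² dV over r > 2.6a.
Normalization gives A² = 1/(π·a^3).
Let u = r/a; then A², 4π and the length scale all cancel, so P = ∫_{2.6}^{∞} u^2·e^(-2·u) du ÷ ∫_{0}^{∞} u^2·e^(-2·u) du.
Using ∫ u^2·e^(-2·u) du = -(2·u^2 + 2·u + 1)·e^(-2·u)/4, the numerator is 493·e^(-26/5)/100 and the denominator is 1/4.
The region integral divided by the full integral gives P = 0.1088.

P ≈ 0.109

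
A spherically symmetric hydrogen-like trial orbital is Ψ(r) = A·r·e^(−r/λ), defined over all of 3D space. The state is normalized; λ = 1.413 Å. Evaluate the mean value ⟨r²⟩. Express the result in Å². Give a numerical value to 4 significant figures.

The expectation value is the |Ψ|²-weighted average of r^2: ∫ r^2|Ψ|² 4πr² dr.
With ∫₀^∞ r^6 e^(−αr) dr = 6!/α^7, the ratio of the moment integral to the normalization integral gives ⟨r²⟩ = 15·λ^2/2.
Putting λ = 1.413 gives 14.974.

⟨r^2⟩ ≈ 14.97 Å^2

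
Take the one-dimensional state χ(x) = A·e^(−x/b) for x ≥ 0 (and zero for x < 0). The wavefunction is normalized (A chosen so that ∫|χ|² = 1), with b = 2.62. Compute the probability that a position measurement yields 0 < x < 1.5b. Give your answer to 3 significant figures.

P ≈ 0.950

P = ∫_{0}^{1.5b} |χ(x)|² dx.
Since A² = 1/(b/2), this is the region integral divided by the full normalization integral.
Substituting u = x/b, A² and the length scale cancel in the ratio: P = ∫_{0}^{1.5} e^(-2·u) du / ∫_{0}^{∞} e^(-2·u) du.
An antiderivative of e^(-2·u) is -e^(-2·u)/2; evaluating from 0 to 1.5 gives 1/2 - e^(-3)/2, while the full integral is 1/2.
Taking the ratio, P = 0.9502.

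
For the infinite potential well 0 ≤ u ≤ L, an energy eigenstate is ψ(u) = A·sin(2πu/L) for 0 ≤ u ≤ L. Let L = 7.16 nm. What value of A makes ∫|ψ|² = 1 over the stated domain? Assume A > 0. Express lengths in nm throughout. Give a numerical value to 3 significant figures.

Normalization requires ∫|ψ|² du = 1, integrated from 0 to L.
∫|ψ|² du = A²·(L/2).
With L = 7.16: A² = 0.2793 and A = 0.5285.

A ≈ 0.529 nm^(-1/2)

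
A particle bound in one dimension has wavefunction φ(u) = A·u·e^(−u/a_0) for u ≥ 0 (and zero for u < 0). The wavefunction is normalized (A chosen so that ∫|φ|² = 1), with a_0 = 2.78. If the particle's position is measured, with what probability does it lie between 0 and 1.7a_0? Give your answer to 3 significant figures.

P ≈ 0.660

|φ|² is the probability density, so P = ∫_{0}^{1.7a_0} |φ|² du.
The normalization integral ∫|φ|²du over the whole domain equals a_0^3/4·A², and A² cancels in the ratio.
Substituting t = u/a_0, A² and the length scale cancel in the ratio: P = ∫_{0}^{1.7} t^2·e^(-2·t) dt / ∫_{0}^{∞} t^2·e^(-2·t) dt.
An antiderivative of t^2·e^(-2·t) is -(2·t^2 + 2·t + 1)·e^(-2·t)/4; evaluating from 0 to 1.7 gives 1/4 - 509·e^(-17/5)/200, while the full integral is 1/4.
Taking the ratio, P = 0.6603.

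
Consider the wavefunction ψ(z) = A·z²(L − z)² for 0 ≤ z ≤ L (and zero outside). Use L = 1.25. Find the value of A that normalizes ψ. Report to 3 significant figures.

A ≈ 9.20

Require ∫ |ψ|² dz = 1 over the whole domain.
Expanding the polynomial and integrating term by term, the integral (without the A² prefactor) comes out to L^9/630.
So A² = (L^9/630)^(−1).
Substituting L = 1.25 gives A² = 84.56, so A = 9.195.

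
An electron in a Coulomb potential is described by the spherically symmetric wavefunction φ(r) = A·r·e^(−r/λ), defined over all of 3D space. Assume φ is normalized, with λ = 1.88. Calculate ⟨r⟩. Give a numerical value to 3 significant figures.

⟨r⟩ = ∫ r |φ|² 4πr² dr over the full domain.
Recall ∫₀^∞ r^m e^(−r/β) dr = m!·β^(m+1), evaluating both integrals, ⟨r⟩ = 5·λ/2.
Putting λ = 1.88 gives 4.700.

⟨r⟩ ≈ 4.70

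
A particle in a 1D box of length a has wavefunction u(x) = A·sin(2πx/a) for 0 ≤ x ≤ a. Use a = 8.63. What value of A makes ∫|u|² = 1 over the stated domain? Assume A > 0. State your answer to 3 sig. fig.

A ≈ 0.481

We need A² ∫|f|² dx = 1, taking the integral from 0 to a.
Using sin²θ = (1 − cos 2θ)/2, the integral (without the A² prefactor) comes out to a/2.
Hence A² = 1/[a/2].
With a = 8.63: A² = 0.2317 and A = 0.4814.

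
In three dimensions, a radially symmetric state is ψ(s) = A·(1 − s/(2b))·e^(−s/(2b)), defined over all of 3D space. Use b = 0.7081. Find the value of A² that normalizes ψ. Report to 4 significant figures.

Normalization requires ∫|ψ|² 4πs² ds = 1, integrated from 0 to ∞.
In 3D with spherical symmetry the volume element is 4πs² ds.
Recall ∫₀^∞ s^m e^(−s/β) ds = m!·β^(m+1), ∫|ψ|² 4πs² ds = A²·(8·π·b^3).
Substituting b = 0.7081 gives A² = 0.11207, so A = 0.33476.

A^2 ≈ 0.1121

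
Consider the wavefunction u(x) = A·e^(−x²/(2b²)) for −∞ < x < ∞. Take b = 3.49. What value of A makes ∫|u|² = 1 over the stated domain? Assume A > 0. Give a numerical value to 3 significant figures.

Normalization requires ∫|u|² dx = 1, integrated from −∞ to ∞.
Differentiating ∫e^(−αx²) dx = √(π/α) under α to get the higher moments, with u = A·e^(−x²/(2b²)), the integral evaluates to A²·[√(π)·b].
Plugging in b = 3.49 yields A = 0.4021.

A ≈ 0.402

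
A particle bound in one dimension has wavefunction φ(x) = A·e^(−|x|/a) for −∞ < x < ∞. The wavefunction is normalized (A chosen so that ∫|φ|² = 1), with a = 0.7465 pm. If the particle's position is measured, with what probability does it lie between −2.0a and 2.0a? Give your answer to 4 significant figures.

P = ∫_{−2.0a}^{2.0a} |φ(x)|² dx.
With A² fixed by ∫|φ|² = 1, i.e. A² = (a)^(−1), substitute and integrate.
By symmetry take twice the x ≥ 0 contribution in numerator and denominator; the 2's cancel. Let u = x/a; then A² and the length scale cancel, so P = ∫_{0}^{2.0} e^(-2·u) du ÷ ∫_{0}^{∞} e^(-2·u) du.
Using ∫ e^(-2·u) du = -e^(-2·u)/2, the numerator is 1/2 - e^(-4)/2 and the denominator is 1/2.
The result is P = 0.98168.

P ≈ 0.9817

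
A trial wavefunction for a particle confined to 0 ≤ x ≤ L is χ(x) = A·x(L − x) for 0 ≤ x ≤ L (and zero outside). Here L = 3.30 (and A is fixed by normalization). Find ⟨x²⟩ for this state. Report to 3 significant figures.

⟨x^2⟩ ≈ 3.11

By definition ⟨x²⟩ = ∫ x^2 |χ(x)|² dx.
Expanding the polynomial and integrating term by term, since the A² factors cancel between numerator and denominator, ⟨x²⟩ = 2·L^2/7.
With L = 3.30, ⟨x^2⟩ = 3.111.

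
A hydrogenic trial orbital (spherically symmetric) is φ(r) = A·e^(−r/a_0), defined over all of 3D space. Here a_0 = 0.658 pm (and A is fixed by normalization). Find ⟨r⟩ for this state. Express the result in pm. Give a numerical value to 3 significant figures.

⟨r⟩ ≈ 0.987 pm

⟨r⟩ = ∫ r |φ|² 4πr² dr over the full domain.
The ratio of the moment integral to the normalization integral gives ⟨r⟩ = 3·a_0/2.
With a_0 = 0.658, ⟨r⟩ = 0.9870.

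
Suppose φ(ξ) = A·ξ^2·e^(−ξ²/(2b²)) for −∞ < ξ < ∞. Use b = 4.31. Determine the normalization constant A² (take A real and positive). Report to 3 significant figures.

The normalization condition is ∫|φ|² dξ = 1 from −∞ to ∞.
∫|φ|² dξ = A²·(3·√(π)·b^5/4).
Setting this equal to 1 gives A² = 1/(3·√(π)·b^5/4).
Substituting b = 4.31 gives A² = 0.0005058, so A = 0.02249.

A^2 ≈ 0.000506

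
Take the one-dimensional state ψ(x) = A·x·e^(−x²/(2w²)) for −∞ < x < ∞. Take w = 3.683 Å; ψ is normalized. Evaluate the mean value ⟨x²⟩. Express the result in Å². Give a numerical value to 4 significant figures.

The expectation value is the |ψ|²-weighted average of x^2: ∫ x^2|ψ|² dx.
The ratio of the moment integral to the normalization integral gives ⟨x²⟩ = 3·w^2/2.
Putting w = 3.683 gives 20.347.

⟨x^2⟩ ≈ 20.35 Å^2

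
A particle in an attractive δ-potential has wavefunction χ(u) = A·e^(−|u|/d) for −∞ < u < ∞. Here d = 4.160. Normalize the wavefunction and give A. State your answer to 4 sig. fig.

A ≈ 0.4903

Normalization requires ∫|χ|² du = 1, integrated from −∞ to ∞.
With ∫₀^∞ u^0 e^(−αu) du = 0!/α^1, the integral (without the A² prefactor) comes out to d.
Hence A² = 1/[d].
With d = 4.160: A² = 0.24038 and A = 0.49029.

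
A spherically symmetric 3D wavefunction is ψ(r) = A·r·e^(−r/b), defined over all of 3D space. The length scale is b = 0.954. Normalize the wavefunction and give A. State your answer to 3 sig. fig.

A ≈ 0.366

Normalization requires ∫|ψ|² 4πr² dr = 1, integrated from 0 to ∞.
(Spherical symmetry: dV = 4πr² dr.)
With ψ = A·r·e^(−r/b), the integral evaluates to A²·[3·π·b^5].
So A² = (3·π·b^5)^(−1).
With b = 0.954: A² = 0.1343 and A = 0.3664.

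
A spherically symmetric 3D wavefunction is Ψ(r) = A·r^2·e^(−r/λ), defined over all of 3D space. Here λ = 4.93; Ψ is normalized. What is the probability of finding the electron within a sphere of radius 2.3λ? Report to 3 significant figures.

With dV = 4πr²dr, the probability is ∫|Ψ|² dV over r ≤ 2.3λ.
A² is fixed by ∫₀^∞ 4πr²|Ψ|² dr = 1, i.e. A² = (45·π·λ^7/2)^(−1).
Let u = r/λ; then A², 4π and the length scale all cancel, so P = ∫_{0}^{2.3} u^6·e^(-2·u) du ÷ ∫_{0}^{∞} u^6·e^(-2·u) du.
An antiderivative of u^6·e^(-2·u) is -(4·u^6 + 12·u^5 + 30·u^4 + 60·u^3 + 90·u^2 + 90·u + 45)·e^(-2·u)/8; evaluating from 0 to 2.3 gives ≈ 1.0236, while the full integral is 45/8.
This evaluates to P = 0.1820.

P ≈ 0.182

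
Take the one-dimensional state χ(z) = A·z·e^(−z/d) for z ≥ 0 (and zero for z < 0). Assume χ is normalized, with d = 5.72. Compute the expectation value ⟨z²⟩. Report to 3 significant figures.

By definition ⟨z²⟩ = ∫ z^2 |χ(z)|² dz.
Using ∫₀^∞ zⁿ e^(−αz) dz = n!/αⁿ⁺¹, since the A² factors cancel between numerator and denominator, ⟨z²⟩ = 3·d^2.
With d = 5.72, ⟨z^2⟩ = 98.16.

⟨z^2⟩ ≈ 98.2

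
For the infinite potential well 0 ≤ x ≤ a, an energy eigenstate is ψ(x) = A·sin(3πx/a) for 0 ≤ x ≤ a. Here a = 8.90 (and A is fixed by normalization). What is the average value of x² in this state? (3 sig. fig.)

⟨x^2⟩ ≈ 26.0

The expectation value is the |ψ|²-weighted average of x^2: ∫ x^2|ψ|² dx.
With ∫₀^a sin²(nπx/a) dx = a/2, since the A² factors cancel between numerator and denominator, ⟨x²⟩ = -a^2/(18·π^2) + a^2/3.
Putting a = 8.90 gives 25.96.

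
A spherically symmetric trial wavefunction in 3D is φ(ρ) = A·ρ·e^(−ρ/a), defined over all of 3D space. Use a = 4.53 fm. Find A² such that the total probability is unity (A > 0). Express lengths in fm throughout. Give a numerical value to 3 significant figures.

The normalization condition is ∫|φ|² 4πρ² dρ = 1 from 0 to ∞.
In 3D with spherical symmetry the volume element is 4πρ² dρ.
Using ∫₀^∞ ρⁿ e^(−αρ) dρ = n!/αⁿ⁺¹, ∫|φ|² 4πρ² dρ = A²·(3·π·a^5).
Hence A² = 1/[3·π·a^5].
Substituting a = 4.53 gives A² = 0.00005562, so A = 0.007458.

A^2 ≈ 0.0000556 fm^(-5)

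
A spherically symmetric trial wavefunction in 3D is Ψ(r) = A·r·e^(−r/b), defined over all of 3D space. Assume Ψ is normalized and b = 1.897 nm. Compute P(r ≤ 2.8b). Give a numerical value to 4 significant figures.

With dV = 4πr²dr, the probability is ∫|Ψ|² dV over r ≤ 2.8b.
The full normalization integral is A²·[3·π·b^5] = 1, fixing A².
Let u = r/b; then A², 4π and the length scale all cancel, so P = ∫_{0}^{2.8} u^4·e^(-2·u) du ÷ ∫_{0}^{∞} u^4·e^(-2·u) du.
With ∫ u^4·e^(-2·u) du = -(u^4/2 + u^3 + 3·u^2/2 + 3·u/2 + 3/4)·e^(-2·u) + C, the region integral is ≈ 0.493387 and the full one is 3/4.
Taking the ratio yields P = 0.65785.

P ≈ 0.6578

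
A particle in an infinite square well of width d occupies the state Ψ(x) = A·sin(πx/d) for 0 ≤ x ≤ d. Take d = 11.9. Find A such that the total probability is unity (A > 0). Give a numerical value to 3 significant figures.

We need A² ∫|f|² dx = 1, taking the integral from 0 to d.
Using sin²θ = (1 − cos 2θ)/2, with Ψ = A·sin(πx/d), the integral evaluates to A²·[d/2].
Setting this equal to 1 gives A² = 1/(d/2).
With d = 11.9: A² = 0.1681 and A = 0.4100.

A ≈ 0.410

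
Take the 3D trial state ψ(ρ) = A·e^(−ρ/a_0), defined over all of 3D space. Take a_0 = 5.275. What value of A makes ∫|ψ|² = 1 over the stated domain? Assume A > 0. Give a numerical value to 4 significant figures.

The normalization condition is ∫|ψ|² 4πρ² dρ = 1 from 0 to ∞.
With ∫₀^∞ ρ^2 e^(−αρ) dρ = 2!/α^3, carrying out the integral gives A² · π·a_0^3.
Setting this equal to 1 gives A² = 1/(π·a_0^3).
Plugging in a_0 = 5.275 yields A = 0.046568.

A ≈ 0.04657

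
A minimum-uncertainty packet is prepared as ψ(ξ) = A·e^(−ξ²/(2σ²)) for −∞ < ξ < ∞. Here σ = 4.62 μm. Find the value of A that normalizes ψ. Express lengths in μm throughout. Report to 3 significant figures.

Require ∫ |ψ|² dξ = 1 over the whole domain.
With ∫_{−∞}^{∞} ξ^(2m) e^(−αξ²) dξ = (2m−1)!!·√π / (2^m α^(m+1/2)), with ψ = A·e^(−ξ²/(2σ²)), the integral evaluates to A²·[√(π)·σ].
Setting this equal to 1 gives A² = 1/(√(π)·σ).
With σ = 4.62: A² = 0.1221 and A = 0.3495.

A ≈ 0.349 μm^(-1/2)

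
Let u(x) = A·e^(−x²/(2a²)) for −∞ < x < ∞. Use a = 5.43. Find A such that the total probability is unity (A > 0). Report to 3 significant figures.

A ≈ 0.322

Normalization requires ∫|u|² dx = 1, integrated from −∞ to ∞.
∫|u|² dx = A²·(√(π)·a).
So A² = (√(π)·a)^(−1).
With a = 5.43: A² = 0.1039 and A = 0.3223.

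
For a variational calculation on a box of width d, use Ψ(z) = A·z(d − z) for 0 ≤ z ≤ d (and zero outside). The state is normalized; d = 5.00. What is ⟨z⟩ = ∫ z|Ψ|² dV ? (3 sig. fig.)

By definition ⟨z⟩ = ∫ z |Ψ(z)|² dz.
Expanding the polynomial and integrating term by term, the ratio of the moment integral to the normalization integral gives ⟨z⟩ = d/2.
With d = 5.00, ⟨z⟩ = 2.500.

⟨z⟩ ≈ 2.50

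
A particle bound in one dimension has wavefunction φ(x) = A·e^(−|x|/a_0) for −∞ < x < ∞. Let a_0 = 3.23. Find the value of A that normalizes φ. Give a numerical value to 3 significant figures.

Normalization requires ∫|φ|² dx = 1, integrated from −∞ to ∞.
With ∫₀^∞ x^0 e^(−αx) dx = 0!/α^1, with φ = A·e^(−|x|/a_0), the integral evaluates to A²·[a_0].
So A² = (a_0)^(−1).
Plugging in a_0 = 3.23 yields A = 0.5564.

A ≈ 0.556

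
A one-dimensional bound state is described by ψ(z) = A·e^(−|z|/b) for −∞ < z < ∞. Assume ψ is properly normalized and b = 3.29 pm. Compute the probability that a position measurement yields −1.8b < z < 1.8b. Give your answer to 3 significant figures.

P ≈ 0.973

|ψ|² is the probability density, so P = ∫_{−1.8b}^{1.8b} |ψ|² dz.
With A² fixed by ∫|ψ|² = 1, i.e. A² = (b)^(−1), substitute and integrate.
Both integrals are even about z = 0, so only the z ≥ 0 halves are needed (the factors of 2 cancel). Let u = z/b; then A² and the length scale cancel, so P = ∫_{0}^{1.8} e^(-2·u) du ÷ ∫_{0}^{∞} e^(-2·u) du.
With ∫ e^(-2·u) du = -e^(-2·u)/2 + C, the region integral is 1/2 - e^(-18/5)/2 and the full one is 1/2.
Evaluating gives P = 0.9727.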